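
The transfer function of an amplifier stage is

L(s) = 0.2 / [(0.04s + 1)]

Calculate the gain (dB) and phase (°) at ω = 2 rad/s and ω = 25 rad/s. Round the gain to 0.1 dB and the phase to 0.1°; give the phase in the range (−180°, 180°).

ω = 2: -14.0 dB, -4.6°; ω = 25: -17.0 dB, -45.0°

At ω = 2 rad/s:
pole (1 + j2·0.04) = 1 + j0.08 → |·| ≈ 1.0032, ∠ ≈ 4.57°
|L| = 0.2 · 1 / (1.0032) ≈ 0.19936
Gain = 20 log₁₀(0.19936) ≈ -14.01 dB
∠L = (0°) − (4.57°) = -4.57°

At ω = 25 rad/s:
pole (1 + j25·0.04) = 1 + j1 → |·| ≈ 1.4142, ∠ ≈ 45.00°
|L| = 0.2 · 1 / (1.4142) ≈ 0.14142
Gain = 20 log₁₀(0.14142) ≈ -16.99 dB
∠L = (0°) − (45.00°) = -45.00°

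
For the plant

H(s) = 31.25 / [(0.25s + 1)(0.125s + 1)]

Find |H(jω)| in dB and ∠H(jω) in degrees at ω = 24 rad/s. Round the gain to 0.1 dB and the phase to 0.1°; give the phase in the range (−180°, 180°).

4.2 dB, -152.1°

At ω = 24 rad/s:
pole (1 + j24·0.25) = 1 + j6 → |·| ≈ 6.0828, ∠ ≈ 80.54°
pole (1 + j24·0.125) = 1 + j3 → |·| ≈ 3.1623, ∠ ≈ 71.57°
|H| = 31.25 · 1 / (6.0828 · 3.1623) ≈ 1.6246
Gain = 20 log₁₀(1.6246) ≈ 4.21 dB
∠H = (0°) − (80.54° + 71.57°) = -152.11°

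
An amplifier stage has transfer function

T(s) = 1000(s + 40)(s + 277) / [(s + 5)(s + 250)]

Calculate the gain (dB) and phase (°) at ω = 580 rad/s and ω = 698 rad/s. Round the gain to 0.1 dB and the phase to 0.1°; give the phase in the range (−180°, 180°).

ω = 580: 60.2 dB, -5.7°; ω = 698: 60.1 dB, -4.8°

At s = jω = j580:
zero (s+40): 40 + j580 → |·| = √(40²+580²) = √338000 ≈ 581.38, ∠ = arctan(580/40) ≈ 86.05°
zero (s+277): 277 + j580 → |·| = √(277²+580²) = √413129 ≈ 642.75, ∠ = arctan(580/277) ≈ 64.47°
pole (s+5): 5 + j580 → |·| = √(5²+580²) = √336425 ≈ 580.02, ∠ = arctan(580/5) ≈ 89.51°
pole (s+250): 250 + j580 → |·| = √(250²+580²) = √398900 ≈ 631.59, ∠ = arctan(580/250) ≈ 66.68°
|T| = 1000 · 3.7368e+05 / 3.6633e+05 ≈ 1020.1
Gain = 20 log₁₀(1020.1) ≈ 60.17 dB
∠T = 150.52° − 156.19° = -5.67°

At s = jω = j698:
zero (s+40): 40 + j698 → |·| = √(40²+698²) = √488804 ≈ 699.15, ∠ = arctan(698/40) ≈ 86.72°
zero (s+277): 277 + j698 → |·| = √(277²+698²) = √563933 ≈ 750.95, ∠ = arctan(698/277) ≈ 68.35°
pole (s+5): 5 + j698 → |·| = √(5²+698²) = √487229 ≈ 698.02, ∠ = arctan(698/5) ≈ 89.59°
pole (s+250): 250 + j698 → |·| = √(250²+698²) = √549704 ≈ 741.42, ∠ = arctan(698/250) ≈ 70.29°
|T| = 1000 · 5.2503e+05 / 5.1753e+05 ≈ 1014.5
Gain = 20 log₁₀(1014.5) ≈ 60.13 dB
∠T = 155.07° − 159.88° = -4.81°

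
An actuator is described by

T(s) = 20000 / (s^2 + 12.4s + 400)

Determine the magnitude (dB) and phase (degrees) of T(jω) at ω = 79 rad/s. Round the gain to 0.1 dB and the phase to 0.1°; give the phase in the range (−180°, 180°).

At s = jω = j79:
quadratic: (j79)² + 12.4·j79 + 400 = -5841 + j979.6 → |·| ≈ 5922.6, ∠ ≈ 170.48°
|T| = 20000 / 5922.6 ≈ 3.3769
Gain = 20 log₁₀(3.3769) ≈ 10.57 dB
∠T = 0.00° − 170.48° = -170.48°

10.6 dB, -170.5°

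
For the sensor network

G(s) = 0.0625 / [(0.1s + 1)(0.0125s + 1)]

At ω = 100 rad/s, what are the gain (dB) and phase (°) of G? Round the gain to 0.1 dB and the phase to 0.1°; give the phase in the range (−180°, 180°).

At ω = 100 rad/s:
pole (1 + j100·0.1) = 1 + j10 → |·| ≈ 10.05, ∠ ≈ 84.29°
pole (1 + j100·0.0125) = 1 + j1.25 → |·| ≈ 1.6008, ∠ ≈ 51.34°
|G| = 0.0625 · 1 / (10.05 · 1.6008) ≈ 0.0038849
Gain = 20 log₁₀(0.0038849) ≈ -48.21 dB
∠G = (0°) − (84.29° + 51.34°) = -135.63°

-48.2 dB, -135.6°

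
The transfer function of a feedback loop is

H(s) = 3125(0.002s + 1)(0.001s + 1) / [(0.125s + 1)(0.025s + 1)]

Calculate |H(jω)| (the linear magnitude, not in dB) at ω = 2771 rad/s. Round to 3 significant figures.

2.16

At ω = 2771 rad/s:
zero (1 + j2771·0.002) = 1 + j5.542 → |·| ≈ 5.6315, ∠ ≈ 79.77°
zero (1 + j2771·0.001) = 1 + j2.771 → |·| ≈ 2.9459, ∠ ≈ 70.16°
pole (1 + j2771·0.125) = 1 + j346.375 → |·| ≈ 346.38, ∠ ≈ 89.83°
pole (1 + j2771·0.025) = 1 + j69.275 → |·| ≈ 69.282, ∠ ≈ 89.17°
|H| = 3125 · 5.6315 · 2.9459 / (346.38 · 69.282) ≈ 2.1603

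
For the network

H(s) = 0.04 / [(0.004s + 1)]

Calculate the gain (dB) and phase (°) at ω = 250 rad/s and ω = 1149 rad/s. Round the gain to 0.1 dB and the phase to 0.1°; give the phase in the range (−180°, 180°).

At ω = 250 rad/s:
pole (1 + j250·0.004) = 1 + j1 → |·| ≈ 1.4142, ∠ ≈ 45.00°
|H| = 0.04 · 1 / (1.4142) ≈ 0.028285
Gain = 20 log₁₀(0.028285) ≈ -30.97 dB
∠H = (0°) − (45.00°) = -45.00°

At ω = 1149 rad/s:
pole (1 + j1149·0.004) = 1 + j4.596 → |·| ≈ 4.7035, ∠ ≈ 77.72°
|H| = 0.04 · 1 / (4.7035) ≈ 0.0085043
Gain = 20 log₁₀(0.0085043) ≈ -41.41 dB
∠H = (0°) − (77.72°) = -77.72°

ω = 250: -31.0 dB, -45.0°; ω = 1149: -41.4 dB, -77.7°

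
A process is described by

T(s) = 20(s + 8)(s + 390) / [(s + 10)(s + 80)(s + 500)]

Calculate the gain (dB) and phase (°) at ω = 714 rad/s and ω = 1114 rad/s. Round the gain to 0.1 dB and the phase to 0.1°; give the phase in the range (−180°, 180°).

ω = 714: -31.7 dB, -77.1°; ω = 1114: -35.2 dB, -80.9°

At s = jω = j714:
zero (s+8): 8 + j714 → |·| = √(8²+714²) = √509860 ≈ 714.04, ∠ = arctan(714/8) ≈ 89.36°
zero (s+390): 390 + j714 → |·| = √(390²+714²) = √661896 ≈ 813.57, ∠ = arctan(714/390) ≈ 61.36°
pole (s+10): 10 + j714 → |·| = √(10²+714²) = √509896 ≈ 714.07, ∠ = arctan(714/10) ≈ 89.20°
pole (s+80): 80 + j714 → |·| = √(80²+714²) = √516196 ≈ 718.47, ∠ = arctan(714/80) ≈ 83.61°
pole (s+500): 500 + j714 → |·| = √(500²+714²) = √759796 ≈ 871.66, ∠ = arctan(714/500) ≈ 55.00°
|T| = 20 · 5.8092e+05 / 4.4719e+08 ≈ 0.025981
Gain = 20 log₁₀(0.025981) ≈ -31.71 dB
∠T = 150.72° − 227.81° = -77.09°

At s = jω = j1114:
zero (s+8): 8 + j1114 → |·| = √(8²+1114²) = √1241060 ≈ 1114, ∠ = arctan(1114/8) ≈ 89.59°
zero (s+390): 390 + j1114 → |·| = √(390²+1114²) = √1393096 ≈ 1180.3, ∠ = arctan(1114/390) ≈ 70.71°
pole (s+10): 10 + j1114 → |·| = √(10²+1114²) = √1241096 ≈ 1114, ∠ = arctan(1114/10) ≈ 89.49°
pole (s+80): 80 + j1114 → |·| = √(80²+1114²) = √1247396 ≈ 1116.9, ∠ = arctan(1114/80) ≈ 85.89°
pole (s+500): 500 + j1114 → |·| = √(500²+1114²) = √1490996 ≈ 1221.1, ∠ = arctan(1114/500) ≈ 65.83°
|T| = 20 · 1.3149e+06 / 1.5193e+09 ≈ 0.017309
Gain = 20 log₁₀(0.017309) ≈ -35.23 dB
∠T = 160.30° − 241.21° = -80.91°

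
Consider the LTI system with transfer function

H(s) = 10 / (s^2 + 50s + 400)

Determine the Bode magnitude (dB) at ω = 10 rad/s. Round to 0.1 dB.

-35.3 dB

Substitute s = j10:
Numerator: 10 = 10 + j0
Denominator: (j10)^2 + 50(j10) + 400 = 300 + j500
|N| = √(10² + 0²) ≈ 10, ∠N ≈ 0.00°
|D| = √(300² + 500²) ≈ 583.1, ∠D ≈ 59.04°
|H| = 10 / 583.1 ≈ 0.01715
Gain = 20 log₁₀(0.01715) ≈ -35.31 dB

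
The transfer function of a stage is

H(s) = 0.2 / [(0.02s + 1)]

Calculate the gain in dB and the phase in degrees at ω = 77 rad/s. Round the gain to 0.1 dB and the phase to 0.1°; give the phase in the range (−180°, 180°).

At ω = 77 rad/s:
pole (1 + j77·0.02) = 1 + j1.54 → |·| ≈ 1.8362, ∠ ≈ 57.00°
|H| = 0.2 · 1 / (1.8362) ≈ 0.10892
Gain = 20 log₁₀(0.10892) ≈ -19.26 dB
∠H = (0°) − (57.00°) = -57.00°

-19.3 dB, -57.0°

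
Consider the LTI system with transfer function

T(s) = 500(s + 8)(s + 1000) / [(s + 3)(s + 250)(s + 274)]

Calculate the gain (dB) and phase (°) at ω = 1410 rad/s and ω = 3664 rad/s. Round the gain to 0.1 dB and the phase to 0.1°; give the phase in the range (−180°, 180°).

ω = 1410: -7.5 dB, -104.5°; ω = 3664: -17.0 dB, -97.2°

At s = jω = j1410:
zero (s+8): 8 + j1410 → |·| = √(8²+1410²) = √1988164 ≈ 1410, ∠ = arctan(1410/8) ≈ 89.67°
zero (s+1000): 1000 + j1410 → |·| = √(1000²+1410²) = √2988100 ≈ 1728.6, ∠ = arctan(1410/1000) ≈ 54.65°
pole (s+3): 3 + j1410 → |·| = √(3²+1410²) = √1988109 ≈ 1410, ∠ = arctan(1410/3) ≈ 89.88°
pole (s+250): 250 + j1410 → |·| = √(250²+1410²) = √2050600 ≈ 1432, ∠ = arctan(1410/250) ≈ 79.95°
pole (s+274): 274 + j1410 → |·| = √(274²+1410²) = √2063176 ≈ 1436.4, ∠ = arctan(1410/274) ≈ 79.00°
|T| = 500 · 2.4373e+06 / 2.9003e+09 ≈ 0.42018
Gain = 20 log₁₀(0.42018) ≈ -7.53 dB
∠T = 144.32° − 248.83° = -104.51°

At s = jω = j3664:
zero (s+8): 8 + j3664 → |·| = √(8²+3664²) = √13424960 ≈ 3664, ∠ = arctan(3664/8) ≈ 89.87°
zero (s+1000): 1000 + j3664 → |·| = √(1000²+3664²) = √14424896 ≈ 3798, ∠ = arctan(3664/1000) ≈ 74.73°
pole (s+3): 3 + j3664 → |·| = √(3²+3664²) = √13424905 ≈ 3664, ∠ = arctan(3664/3) ≈ 89.95°
pole (s+250): 250 + j3664 → |·| = √(250²+3664²) = √13487396 ≈ 3672.5, ∠ = arctan(3664/250) ≈ 86.10°
pole (s+274): 274 + j3664 → |·| = √(274²+3664²) = √13499972 ≈ 3674.2, ∠ = arctan(3664/274) ≈ 85.72°
|T| = 500 · 1.3916e+07 / 4.944e+10 ≈ 0.14074
Gain = 20 log₁₀(0.14074) ≈ -17.03 dB
∠T = 164.60° − 261.77° = -97.17°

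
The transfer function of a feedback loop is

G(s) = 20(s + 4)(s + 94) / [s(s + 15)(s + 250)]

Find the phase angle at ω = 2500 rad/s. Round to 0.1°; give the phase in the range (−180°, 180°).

At s = jω = j2500:
zero (s+4): 4 + j2500 → |·| = √(4²+2500²) = √6250016 ≈ 2500, ∠ = arctan(2500/4) ≈ 89.91°
zero (s+94): 94 + j2500 → |·| = √(94²+2500²) = √6258836 ≈ 2501.8, ∠ = arctan(2500/94) ≈ 87.85°
pole (s+15): 15 + j2500 → |·| = √(15²+2500²) = √6250225 ≈ 2500, ∠ = arctan(2500/15) ≈ 89.66°
pole (s+250): 250 + j2500 → |·| = √(250²+2500²) = √6312500 ≈ 2512.5, ∠ = arctan(2500/250) ≈ 84.29°
pole at origin: |s| = 2500, ∠ = 90.00° (in denominator)
∠G = 177.76° − 263.95° = -86.19°

-86.2°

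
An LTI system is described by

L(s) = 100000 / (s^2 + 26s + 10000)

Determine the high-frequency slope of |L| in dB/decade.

Each pole contributes −20 dB/decade at high frequency; each zero contributes +20 dB/decade.
Net: 0 zero(s) − 2 pole(s) → -40 dB/decade.

-40 dB/decade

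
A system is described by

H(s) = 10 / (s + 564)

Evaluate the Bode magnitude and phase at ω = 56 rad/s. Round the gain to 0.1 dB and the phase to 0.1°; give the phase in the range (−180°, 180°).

Substitute s = j56:
Numerator: 10 = 10 + j0
Denominator: (j56) + 564 = 564 + j56
|N| = √(10² + 0²) ≈ 10, ∠N ≈ 0.00°
|D| = √(564² + 56²) ≈ 566.77, ∠D ≈ 5.67°
|H| = 10 / 566.77 ≈ 0.017644
Gain = 20 log₁₀(0.017644) ≈ -35.07 dB
∠H = 0.00° − 5.67° = -5.67°

-35.1 dB, -5.7°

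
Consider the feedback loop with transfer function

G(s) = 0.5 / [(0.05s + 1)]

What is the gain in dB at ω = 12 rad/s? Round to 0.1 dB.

At ω = 12 rad/s:
pole (1 + j12·0.05) = 1 + j0.6 → |·| ≈ 1.1662, ∠ ≈ 30.96°
|G| = 0.5 · 1 / (1.1662) ≈ 0.42874
Gain = 20 log₁₀(0.42874) ≈ -7.36 dB

-7.4 dB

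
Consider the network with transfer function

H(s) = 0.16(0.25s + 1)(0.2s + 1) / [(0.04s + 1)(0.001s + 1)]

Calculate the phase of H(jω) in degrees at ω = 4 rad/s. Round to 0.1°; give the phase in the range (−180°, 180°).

At ω = 4 rad/s:
zero (1 + j4·0.25) = 1 + j1 → |·| ≈ 1.4142, ∠ ≈ 45.00°
zero (1 + j4·0.2) = 1 + j0.8 → |·| ≈ 1.2806, ∠ ≈ 38.66°
pole (1 + j4·0.04) = 1 + j0.16 → |·| ≈ 1.0127, ∠ ≈ 9.09°
pole (1 + j4·0.001) = 1 + j0.004 → |·| ≈ 1, ∠ ≈ 0.23°
∠H = (45.00° + 38.66°) − (9.09° + 0.23°) = 74.34°

74.3°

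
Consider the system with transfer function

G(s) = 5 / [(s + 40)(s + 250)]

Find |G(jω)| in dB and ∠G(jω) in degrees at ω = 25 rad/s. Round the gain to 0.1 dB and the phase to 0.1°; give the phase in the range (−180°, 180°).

At s = jω = j25:
pole (s+40): 40 + j25 → |·| = √(40²+25²) = √2225 ≈ 47.17, ∠ = arctan(25/40) ≈ 32.01°
pole (s+250): 250 + j25 → |·| = √(250²+25²) = √63125 ≈ 251.25, ∠ = arctan(25/250) ≈ 5.71°
|G| = 5 / 11851 ≈ 0.00042191
Gain = 20 log₁₀(0.00042191) ≈ -67.50 dB
∠G = 0.00° − 37.72° = -37.72°

-67.5 dB, -37.7°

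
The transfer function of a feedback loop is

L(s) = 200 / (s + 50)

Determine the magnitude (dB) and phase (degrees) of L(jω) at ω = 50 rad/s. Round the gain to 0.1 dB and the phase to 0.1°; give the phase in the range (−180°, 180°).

At s = jω = j50:
pole (s+50): 50 + j50 → |·| = √(50²+50²) = √5000 ≈ 70.711, ∠ = arctan(50/50) ≈ 45.00°
|L| = 200 / 70.711 ≈ 2.8284
Gain = 20 log₁₀(2.8284) ≈ 9.03 dB
∠L = 0.00° − 45.00° = -45.00°

9.0 dB, -45.0°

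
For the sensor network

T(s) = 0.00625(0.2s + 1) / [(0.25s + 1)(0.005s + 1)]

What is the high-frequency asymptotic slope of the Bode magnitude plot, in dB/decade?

Each pole contributes −20 dB/decade at high frequency; each zero contributes +20 dB/decade.
Net: 1 zero(s) − 2 pole(s) → -20 dB/decade.

-20 dB/decade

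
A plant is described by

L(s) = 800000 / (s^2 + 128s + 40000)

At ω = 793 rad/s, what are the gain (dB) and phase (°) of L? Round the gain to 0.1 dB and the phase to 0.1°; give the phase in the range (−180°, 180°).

At s = jω = j793:
quadratic: (j793)² + 128·j793 + 40000 = -588849 + j101504 → |·| ≈ 5.9753e+05, ∠ ≈ 170.22°
|L| = 800000 / 5.9753e+05 ≈ 1.3388
Gain = 20 log₁₀(1.3388) ≈ 2.53 dB
∠L = 0.00° − 170.22° = -170.22°

2.5 dB, -170.2°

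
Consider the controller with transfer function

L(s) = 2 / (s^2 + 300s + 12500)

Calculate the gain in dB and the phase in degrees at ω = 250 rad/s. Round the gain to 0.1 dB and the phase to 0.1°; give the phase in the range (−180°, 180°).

Substitute s = j250:
Numerator: 2 = 2 + j0
Denominator: (j250)^2 + 300(j250) + 12500 = -50000 + j75000
|N| = √(2² + 0²) ≈ 2, ∠N ≈ 0.00°
|D| = √(50000² + 75000²) ≈ 90139, ∠D ≈ 123.69°
|L| = 2 / 90139 ≈ 2.2188e-05
Gain = 20 log₁₀(2.2188e-05) ≈ -93.08 dB
∠L = 0.00° − 123.69° = -123.69°

-93.1 dB, -123.7°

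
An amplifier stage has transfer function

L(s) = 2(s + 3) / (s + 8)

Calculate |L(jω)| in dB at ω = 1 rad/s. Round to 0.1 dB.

-2.1 dB

At s = jω = j1:
zero (s+3): 3 + j1 → |·| = √(3²+1²) = √10 ≈ 3.1623, ∠ = arctan(1/3) ≈ 18.43°
pole (s+8): 8 + j1 → |·| = √(8²+1²) = √65 ≈ 8.0623, ∠ = arctan(1/8) ≈ 7.13°
|L| = 2 · 3.1623 / 8.0623 ≈ 0.78447
Gain = 20 log₁₀(0.78447) ≈ -2.11 dB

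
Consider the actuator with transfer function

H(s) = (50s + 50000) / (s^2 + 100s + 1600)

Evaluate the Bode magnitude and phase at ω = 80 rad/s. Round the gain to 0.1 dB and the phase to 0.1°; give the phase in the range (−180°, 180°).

Substitute s = j80:
Numerator: 50(j80) + 50000 = 50000 + j4000
Denominator: (j80)^2 + 100(j80) + 1600 = -4800 + j8000
|N| = √(50000² + 4000²) ≈ 50160, ∠N ≈ 4.57°
|D| = √(4800² + 8000²) ≈ 9329.5, ∠D ≈ 120.96°
|H| = 50160 / 9329.5 ≈ 5.3765
Gain = 20 log₁₀(5.3765) ≈ 14.61 dB
∠H = 4.57° − 120.96° = -116.39°

14.6 dB, -116.4°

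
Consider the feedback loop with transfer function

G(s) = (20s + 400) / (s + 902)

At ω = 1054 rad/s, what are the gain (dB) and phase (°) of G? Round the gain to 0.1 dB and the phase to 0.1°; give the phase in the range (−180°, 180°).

23.6 dB, 39.5°

Substitute s = j1054:
Numerator: 20(j1054) + 400 = 400 + j21080
Denominator: (j1054) + 902 = 902 + j1054
|N| = √(400² + 21080²) ≈ 21084, ∠N ≈ 88.91°
|D| = √(902² + 1054²) ≈ 1387.3, ∠D ≈ 49.44°
|G| = 21084 / 1387.3 ≈ 15.198
Gain = 20 log₁₀(15.198) ≈ 23.64 dB
∠G = 88.91° − 49.44° = 39.47°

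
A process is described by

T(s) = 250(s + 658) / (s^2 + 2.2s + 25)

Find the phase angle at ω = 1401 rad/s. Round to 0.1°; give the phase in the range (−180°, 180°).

At s = jω = j1401:
zero (s+658): 658 + j1401 → |·| = √(658²+1401²) = √2395765 ≈ 1547.8, ∠ = arctan(1401/658) ≈ 64.84°
quadratic: (j1401)² + 2.2·j1401 + 25 = -1962776 + j3082.2 → |·| ≈ 1.9628e+06, ∠ ≈ 179.91°
∠T = 64.84° − 179.91° = -115.07°

-115.1°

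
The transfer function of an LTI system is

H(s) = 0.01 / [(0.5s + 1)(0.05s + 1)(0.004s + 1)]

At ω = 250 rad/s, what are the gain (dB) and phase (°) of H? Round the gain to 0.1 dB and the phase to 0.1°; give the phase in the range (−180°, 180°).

-106.9 dB, 140.0°

At ω = 250 rad/s:
pole (1 + j250·0.5) = 1 + j125 → |·| ≈ 125, ∠ ≈ 89.54°
pole (1 + j250·0.05) = 1 + j12.5 → |·| ≈ 12.54, ∠ ≈ 85.43°
pole (1 + j250·0.004) = 1 + j1 → |·| ≈ 1.4142, ∠ ≈ 45.00°
|H| = 0.01 · 1 / (125 · 12.54 · 1.4142) ≈ 4.5111e-06
Gain = 20 log₁₀(4.5111e-06) ≈ -106.91 dB
∠H = (0°) − (89.54° + 85.43° + 45.00°) = -219.97° ≡ 140.03° (principal value)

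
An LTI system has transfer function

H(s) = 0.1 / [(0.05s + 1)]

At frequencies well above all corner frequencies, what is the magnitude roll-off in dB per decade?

Each pole contributes −20 dB/decade at high frequency; each zero contributes +20 dB/decade.
Net: 0 zero(s) − 1 pole(s) → -20 dB/decade.

-20 dB/decade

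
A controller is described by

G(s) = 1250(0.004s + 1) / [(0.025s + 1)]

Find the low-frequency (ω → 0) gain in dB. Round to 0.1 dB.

G(0) = 1250 · 1 / 1 = 1250
20 log₁₀(1250) ≈ 61.94 dB

61.9 dB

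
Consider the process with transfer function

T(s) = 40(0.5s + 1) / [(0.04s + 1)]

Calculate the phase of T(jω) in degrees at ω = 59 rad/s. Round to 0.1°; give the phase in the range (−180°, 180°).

21.0°

At ω = 59 rad/s:
zero (1 + j59·0.5) = 1 + j29.5 → |·| ≈ 29.517, ∠ ≈ 88.06°
pole (1 + j59·0.04) = 1 + j2.36 → |·| ≈ 2.5631, ∠ ≈ 67.04°
∠T = (88.06°) − (67.04°) = 21.02°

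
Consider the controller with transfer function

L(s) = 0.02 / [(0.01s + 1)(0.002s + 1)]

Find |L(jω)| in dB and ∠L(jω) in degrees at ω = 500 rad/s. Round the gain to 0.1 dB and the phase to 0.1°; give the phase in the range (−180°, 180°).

At ω = 500 rad/s:
pole (1 + j500·0.01) = 1 + j5 → |·| ≈ 5.099, ∠ ≈ 78.69°
pole (1 + j500·0.002) = 1 + j1 → |·| ≈ 1.4142, ∠ ≈ 45.00°
|L| = 0.02 · 1 / (5.099 · 1.4142) ≈ 0.0027735
Gain = 20 log₁₀(0.0027735) ≈ -51.14 dB
∠L = (0°) − (78.69° + 45.00°) = -123.69°

-51.1 dB, -123.7°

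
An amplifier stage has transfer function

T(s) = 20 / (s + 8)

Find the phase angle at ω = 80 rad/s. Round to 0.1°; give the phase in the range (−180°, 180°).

At s = jω = j80:
pole (s+8): 8 + j80 → |·| = √(8²+80²) = √6464 ≈ 80.399, ∠ = arctan(80/8) ≈ 84.29°
∠T = 0.00° − 84.29° = -84.29°

-84.3°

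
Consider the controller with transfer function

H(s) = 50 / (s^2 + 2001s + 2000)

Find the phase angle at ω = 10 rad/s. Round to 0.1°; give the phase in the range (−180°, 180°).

-84.6°

Substitute s = j10:
Numerator: 50 = 50 + j0
Denominator: (j10)^2 + 2001(j10) + 2000 = 1900 + j20010
|N| = √(50² + 0²) ≈ 50, ∠N ≈ 0.00°
|D| = √(1900² + 20010²) ≈ 20100, ∠D ≈ 84.58°
∠H = 0.00° − 84.58° = -84.58°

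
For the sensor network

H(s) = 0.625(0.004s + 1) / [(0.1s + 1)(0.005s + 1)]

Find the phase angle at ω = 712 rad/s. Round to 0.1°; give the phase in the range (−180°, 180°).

At ω = 712 rad/s:
zero (1 + j712·0.004) = 1 + j2.848 → |·| ≈ 3.0185, ∠ ≈ 70.65°
pole (1 + j712·0.1) = 1 + j71.2 → |·| ≈ 71.207, ∠ ≈ 89.20°
pole (1 + j712·0.005) = 1 + j3.56 → |·| ≈ 3.6978, ∠ ≈ 74.31°
∠H = (70.65°) − (89.20° + 74.31°) = -92.86°

-92.9°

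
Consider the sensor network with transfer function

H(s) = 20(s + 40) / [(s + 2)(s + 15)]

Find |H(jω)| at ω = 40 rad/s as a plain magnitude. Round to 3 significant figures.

0.661

At s = jω = j40:
zero (s+40): 40 + j40 → |·| = √(40²+40²) = √3200 ≈ 56.569, ∠ = arctan(40/40) ≈ 45.00°
pole (s+2): 2 + j40 → |·| = √(2²+40²) = √1604 ≈ 40.05, ∠ = arctan(40/2) ≈ 87.14°
pole (s+15): 15 + j40 → |·| = √(15²+40²) = √1825 ≈ 42.72, ∠ = arctan(40/15) ≈ 69.44°
|H| = 20 · 56.569 / 1710.9 ≈ 0.66128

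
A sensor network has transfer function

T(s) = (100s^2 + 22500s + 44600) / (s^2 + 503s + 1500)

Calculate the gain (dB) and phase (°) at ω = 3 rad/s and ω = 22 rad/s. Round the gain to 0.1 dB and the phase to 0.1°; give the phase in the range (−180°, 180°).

Substitute s = j3:
Numerator: 100(j3)^2 + 22500(j3) + 44600 = 43700 + j67500
Denominator: (j3)^2 + 503(j3) + 1500 = 1491 + j1509
|N| = √(43700² + 67500²) ≈ 80411, ∠N ≈ 57.08°
|D| = √(1491² + 1509²) ≈ 2121.4, ∠D ≈ 45.34°
|T| = 80411 / 2121.4 ≈ 37.905
Gain = 20 log₁₀(37.905) ≈ 31.57 dB
∠T = 57.08° − 45.34° = 11.74°

Substitute s = j22:
Numerator: 100(j22)^2 + 22500(j22) + 44600 = -3800 + j495000
Denominator: (j22)^2 + 503(j22) + 1500 = 1016 + j11066
|N| = √(3800² + 495000²) ≈ 4.9501e+05, ∠N ≈ 90.44°
|D| = √(1016² + 11066²) ≈ 11113, ∠D ≈ 84.75°
|T| = 4.9501e+05 / 11113 ≈ 44.543
Gain = 20 log₁₀(44.543) ≈ 32.98 dB
∠T = 90.44° − 84.75° = 5.69°

ω = 3: 31.6 dB, 11.7°; ω = 22: 33.0 dB, 5.7°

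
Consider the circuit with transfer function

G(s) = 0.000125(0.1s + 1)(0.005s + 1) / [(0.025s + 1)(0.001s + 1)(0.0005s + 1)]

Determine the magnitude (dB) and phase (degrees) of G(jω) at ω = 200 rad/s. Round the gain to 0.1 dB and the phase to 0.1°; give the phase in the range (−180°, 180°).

-63.4 dB, 36.4°

At ω = 200 rad/s:
zero (1 + j200·0.1) = 1 + j20 → |·| ≈ 20.025, ∠ ≈ 87.14°
zero (1 + j200·0.005) = 1 + j1 → |·| ≈ 1.4142, ∠ ≈ 45.00°
pole (1 + j200·0.025) = 1 + j5 → |·| ≈ 5.099, ∠ ≈ 78.69°
pole (1 + j200·0.001) = 1 + j0.2 → |·| ≈ 1.0198, ∠ ≈ 11.31°
pole (1 + j200·0.0005) = 1 + j0.1 → |·| ≈ 1.005, ∠ ≈ 5.71°
|G| = 0.000125 · 20.025 · 1.4142 / (5.099 · 1.0198 · 1.005) ≈ 0.00067737
Gain = 20 log₁₀(0.00067737) ≈ -63.38 dB
∠G = (87.14° + 45.00°) − (78.69° + 11.31° + 5.71°) = 36.43°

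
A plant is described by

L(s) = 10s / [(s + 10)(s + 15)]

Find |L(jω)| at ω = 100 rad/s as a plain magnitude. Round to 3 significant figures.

0.0984

At s = jω = j100:
zero at origin: s = j100 → |·| = 100, ∠ = 90.00°
pole (s+10): 10 + j100 → |·| = √(10²+100²) = √10100 ≈ 100.5, ∠ = arctan(100/10) ≈ 84.29°
pole (s+15): 15 + j100 → |·| = √(15²+100²) = √10225 ≈ 101.12, ∠ = arctan(100/15) ≈ 81.47°
|L| = 10 · 100 / 10163 ≈ 0.098396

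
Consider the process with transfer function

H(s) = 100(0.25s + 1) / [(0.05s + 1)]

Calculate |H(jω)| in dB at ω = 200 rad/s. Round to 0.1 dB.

53.9 dB

At ω = 200 rad/s:
zero (1 + j200·0.25) = 1 + j50 → |·| ≈ 50.01, ∠ ≈ 88.85°
pole (1 + j200·0.05) = 1 + j10 → |·| ≈ 10.05, ∠ ≈ 84.29°
|H| = 100 · 50.01 / (10.05) ≈ 497.61
Gain = 20 log₁₀(497.61) ≈ 53.94 dB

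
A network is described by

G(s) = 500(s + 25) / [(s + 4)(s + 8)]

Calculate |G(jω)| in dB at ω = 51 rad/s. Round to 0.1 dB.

20.6 dB

At s = jω = j51:
zero (s+25): 25 + j51 → |·| = √(25²+51²) = √3226 ≈ 56.798, ∠ = arctan(51/25) ≈ 63.89°
pole (s+4): 4 + j51 → |·| = √(4²+51²) = √2617 ≈ 51.157, ∠ = arctan(51/4) ≈ 85.52°
pole (s+8): 8 + j51 → |·| = √(8²+51²) = √2665 ≈ 51.624, ∠ = arctan(51/8) ≈ 81.09°
|G| = 500 · 56.798 / 2640.9 ≈ 10.754
Gain = 20 log₁₀(10.754) ≈ 20.63 dB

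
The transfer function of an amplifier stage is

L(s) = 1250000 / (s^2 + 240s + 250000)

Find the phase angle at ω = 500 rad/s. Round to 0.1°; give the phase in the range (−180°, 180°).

At s = jω = j500:
quadratic: (j500)² + 240·j500 + 250000 = 0 + j120000 → |·| ≈ 1.2e+05, ∠ ≈ 90.00°
∠L = 0.00° − 90.00° = -90.00°

-90.0°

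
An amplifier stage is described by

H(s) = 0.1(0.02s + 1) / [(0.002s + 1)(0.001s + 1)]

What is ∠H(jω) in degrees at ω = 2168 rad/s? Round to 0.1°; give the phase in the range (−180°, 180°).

-53.6°

At ω = 2168 rad/s:
zero (1 + j2168·0.02) = 1 + j43.36 → |·| ≈ 43.372, ∠ ≈ 88.68°
pole (1 + j2168·0.002) = 1 + j4.336 → |·| ≈ 4.4498, ∠ ≈ 77.01°
pole (1 + j2168·0.001) = 1 + j2.168 → |·| ≈ 2.3875, ∠ ≈ 65.24°
∠H = (88.68°) − (77.01° + 65.24°) = -53.57°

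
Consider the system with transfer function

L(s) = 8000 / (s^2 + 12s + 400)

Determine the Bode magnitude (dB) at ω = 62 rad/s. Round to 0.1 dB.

7.1 dB

At s = jω = j62:
quadratic: (j62)² + 12·j62 + 400 = -3444 + j744 → |·| ≈ 3523.4, ∠ ≈ 167.81°
|L| = 8000 / 3523.4 ≈ 2.2705
Gain = 20 log₁₀(2.2705) ≈ 7.12 dB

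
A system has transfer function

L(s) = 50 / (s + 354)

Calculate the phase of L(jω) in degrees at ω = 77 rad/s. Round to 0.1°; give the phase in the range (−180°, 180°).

At s = jω = j77:
pole (s+354): 354 + j77 → |·| = √(354²+77²) = √131245 ≈ 362.28, ∠ = arctan(77/354) ≈ 12.27°
∠L = 0.00° − 12.27° = -12.27°

-12.3°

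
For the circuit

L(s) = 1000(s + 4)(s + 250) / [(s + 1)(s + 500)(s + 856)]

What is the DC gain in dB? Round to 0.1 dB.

L(0) = 1000·4·250 / (1·500·856) ≈ 2.3364
20 log₁₀(2.3364) ≈ 7.37 dB

7.4 dB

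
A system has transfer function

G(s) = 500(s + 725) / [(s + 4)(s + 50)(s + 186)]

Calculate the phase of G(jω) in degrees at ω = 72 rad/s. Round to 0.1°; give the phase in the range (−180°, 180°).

At s = jω = j72:
zero (s+725): 725 + j72 → |·| = √(725²+72²) = √530809 ≈ 728.57, ∠ = arctan(72/725) ≈ 5.67°
pole (s+4): 4 + j72 → |·| = √(4²+72²) = √5200 ≈ 72.111, ∠ = arctan(72/4) ≈ 86.82°
pole (s+50): 50 + j72 → |·| = √(50²+72²) = √7684 ≈ 87.658, ∠ = arctan(72/50) ≈ 55.22°
pole (s+186): 186 + j72 → |·| = √(186²+72²) = √39780 ≈ 199.45, ∠ = arctan(72/186) ≈ 21.16°
∠G = 5.67° − 163.20° = -157.53°

-157.5°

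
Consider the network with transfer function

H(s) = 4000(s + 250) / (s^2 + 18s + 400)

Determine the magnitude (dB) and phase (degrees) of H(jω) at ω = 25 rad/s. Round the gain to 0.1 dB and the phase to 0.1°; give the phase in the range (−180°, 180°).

66.0 dB, -110.9°

At s = jω = j25:
zero (s+250): 250 + j25 → |·| = √(250²+25²) = √63125 ≈ 251.25, ∠ = arctan(25/250) ≈ 5.71°
quadratic: (j25)² + 18·j25 + 400 = -225 + j450 → |·| ≈ 503.12, ∠ ≈ 116.57°
|H| = 4000 · 251.25 / 503.12 ≈ 1997.5
Gain = 20 log₁₀(1997.5) ≈ 66.01 dB
∠H = 5.71° − 116.57° = -110.86°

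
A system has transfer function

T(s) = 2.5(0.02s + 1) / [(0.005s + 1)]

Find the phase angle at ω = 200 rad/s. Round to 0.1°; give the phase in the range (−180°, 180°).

31.0°

At ω = 200 rad/s:
zero (1 + j200·0.02) = 1 + j4 → |·| ≈ 4.1231, ∠ ≈ 75.96°
pole (1 + j200·0.005) = 1 + j1 → |·| ≈ 1.4142, ∠ ≈ 45.00°
∠T = (75.96°) − (45.00°) = 30.96°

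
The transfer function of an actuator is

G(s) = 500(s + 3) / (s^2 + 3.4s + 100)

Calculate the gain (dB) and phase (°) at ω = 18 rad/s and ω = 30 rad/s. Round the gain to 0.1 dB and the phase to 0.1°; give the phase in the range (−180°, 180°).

ω = 18: 31.9 dB, -84.2°; ω = 30: 25.4 dB, -88.4°

At s = jω = j18:
zero (s+3): 3 + j18 → |·| = √(3²+18²) = √333 ≈ 18.248, ∠ = arctan(18/3) ≈ 80.54°
quadratic: (j18)² + 3.4·j18 + 100 = -224 + j61.2 → |·| ≈ 232.21, ∠ ≈ 164.72°
|G| = 500 · 18.248 / 232.21 ≈ 39.292
Gain = 20 log₁₀(39.292) ≈ 31.89 dB
∠G = 80.54° − 164.72° = -84.18°

At s = jω = j30:
zero (s+3): 3 + j30 → |·| = √(3²+30²) = √909 ≈ 30.15, ∠ = arctan(30/3) ≈ 84.29°
quadratic: (j30)² + 3.4·j30 + 100 = -800 + j102 → |·| ≈ 806.48, ∠ ≈ 172.73°
|G| = 500 · 30.15 / 806.48 ≈ 18.692
Gain = 20 log₁₀(18.692) ≈ 25.43 dB
∠G = 84.29° − 172.73° = -88.44°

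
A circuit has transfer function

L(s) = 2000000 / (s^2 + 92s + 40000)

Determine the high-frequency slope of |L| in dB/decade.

-40 dB/decade

Each pole contributes −20 dB/decade at high frequency; each zero contributes +20 dB/decade.
Net: 0 zero(s) − 2 pole(s) → -40 dB/decade.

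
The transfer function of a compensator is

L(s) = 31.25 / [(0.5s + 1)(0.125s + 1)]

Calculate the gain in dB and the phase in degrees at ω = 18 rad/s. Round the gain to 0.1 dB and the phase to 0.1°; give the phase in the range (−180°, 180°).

2.9 dB, -149.7°

At ω = 18 rad/s:
pole (1 + j18·0.5) = 1 + j9 → |·| ≈ 9.0554, ∠ ≈ 83.66°
pole (1 + j18·0.125) = 1 + j2.25 → |·| ≈ 2.4622, ∠ ≈ 66.04°
|L| = 31.25 · 1 / (9.0554 · 2.4622) ≈ 1.4016
Gain = 20 log₁₀(1.4016) ≈ 2.93 dB
∠L = (0°) − (83.66° + 66.04°) = -149.70°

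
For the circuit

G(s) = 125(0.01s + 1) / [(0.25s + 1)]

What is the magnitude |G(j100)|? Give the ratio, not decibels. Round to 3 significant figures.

At ω = 100 rad/s:
zero (1 + j100·0.01) = 1 + j1 → |·| ≈ 1.4142, ∠ ≈ 45.00°
pole (1 + j100·0.25) = 1 + j25 → |·| ≈ 25.02, ∠ ≈ 87.71°
|G| = 125 · 1.4142 / (25.02) ≈ 7.0653

7.07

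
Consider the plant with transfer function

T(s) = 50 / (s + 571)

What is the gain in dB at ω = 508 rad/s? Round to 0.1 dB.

At s = jω = j508:
pole (s+571): 571 + j508 → |·| = √(571²+508²) = √584105 ≈ 764.27, ∠ = arctan(508/571) ≈ 41.66°
|T| = 50 / 764.27 ≈ 0.065422
Gain = 20 log₁₀(0.065422) ≈ -23.69 dB

-23.7 dB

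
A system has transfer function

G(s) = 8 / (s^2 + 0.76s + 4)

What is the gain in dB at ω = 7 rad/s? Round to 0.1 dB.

-15.1 dB

At s = jω = j7:
quadratic: (j7)² + 0.76·j7 + 4 = -45 + j5.32 → |·| ≈ 45.313, ∠ ≈ 173.26°
|G| = 8 / 45.313 ≈ 0.17655
Gain = 20 log₁₀(0.17655) ≈ -15.06 dB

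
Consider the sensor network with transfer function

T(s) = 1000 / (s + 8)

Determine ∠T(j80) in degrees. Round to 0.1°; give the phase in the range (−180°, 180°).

-84.3°

At s = jω = j80:
pole (s+8): 8 + j80 → |·| = √(8²+80²) = √6464 ≈ 80.399, ∠ = arctan(80/8) ≈ 84.29°
∠T = 0.00° − 84.29° = -84.29°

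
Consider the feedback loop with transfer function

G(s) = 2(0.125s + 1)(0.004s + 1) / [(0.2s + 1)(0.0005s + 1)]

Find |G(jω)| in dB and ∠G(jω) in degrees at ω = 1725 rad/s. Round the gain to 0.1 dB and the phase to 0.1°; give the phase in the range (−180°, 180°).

16.4 dB, 40.9°

At ω = 1725 rad/s:
zero (1 + j1725·0.125) = 1 + j215.625 → |·| ≈ 215.63, ∠ ≈ 89.73°
zero (1 + j1725·0.004) = 1 + j6.9 → |·| ≈ 6.9721, ∠ ≈ 81.75°
pole (1 + j1725·0.2) = 1 + j345 → |·| ≈ 345, ∠ ≈ 89.83°
pole (1 + j1725·0.0005) = 1 + j0.8625 → |·| ≈ 1.3206, ∠ ≈ 40.78°
|G| = 2 · 215.63 · 6.9721 / (345 · 1.3206) ≈ 6.5995
Gain = 20 log₁₀(6.5995) ≈ 16.39 dB
∠G = (89.73° + 81.75°) − (89.83° + 40.78°) = 40.87°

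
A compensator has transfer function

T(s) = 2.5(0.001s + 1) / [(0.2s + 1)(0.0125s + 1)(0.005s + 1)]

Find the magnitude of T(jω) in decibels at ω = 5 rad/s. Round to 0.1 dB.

At ω = 5 rad/s:
zero (1 + j5·0.001) = 1 + j0.005 → |·| ≈ 1, ∠ ≈ 0.29°
pole (1 + j5·0.2) = 1 + j1 → |·| ≈ 1.4142, ∠ ≈ 45.00°
pole (1 + j5·0.0125) = 1 + j0.0625 → |·| ≈ 1.002, ∠ ≈ 3.58°
pole (1 + j5·0.005) = 1 + j0.025 → |·| ≈ 1.0003, ∠ ≈ 1.43°
|T| = 2.5 · 1 / (1.4142 · 1.002 · 1.0003) ≈ 1.7637
Gain = 20 log₁₀(1.7637) ≈ 4.93 dB

4.9 dB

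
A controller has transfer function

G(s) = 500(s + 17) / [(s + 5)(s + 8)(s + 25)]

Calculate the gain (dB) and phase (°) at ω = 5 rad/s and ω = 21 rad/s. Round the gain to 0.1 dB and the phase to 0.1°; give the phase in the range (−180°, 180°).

At s = jω = j5:
zero (s+17): 17 + j5 → |·| = √(17²+5²) = √314 ≈ 17.72, ∠ = arctan(5/17) ≈ 16.39°
pole (s+5): 5 + j5 → |·| = √(5²+5²) = √50 ≈ 7.0711, ∠ = arctan(5/5) ≈ 45.00°
pole (s+8): 8 + j5 → |·| = √(8²+5²) = √89 ≈ 9.434, ∠ = arctan(5/8) ≈ 32.01°
pole (s+25): 25 + j5 → |·| = √(25²+5²) = √650 ≈ 25.495, ∠ = arctan(5/25) ≈ 11.31°
|G| = 500 · 17.72 / 1700.7 ≈ 5.2096
Gain = 20 log₁₀(5.2096) ≈ 14.34 dB
∠G = 16.39° − 88.32° = -71.93°

At s = jω = j21:
zero (s+17): 17 + j21 → |·| = √(17²+21²) = √730 ≈ 27.019, ∠ = arctan(21/17) ≈ 51.01°
pole (s+5): 5 + j21 → |·| = √(5²+21²) = √466 ≈ 21.587, ∠ = arctan(21/5) ≈ 76.61°
pole (s+8): 8 + j21 → |·| = √(8²+21²) = √505 ≈ 22.472, ∠ = arctan(21/8) ≈ 69.15°
pole (s+25): 25 + j21 → |·| = √(25²+21²) = √1066 ≈ 32.65, ∠ = arctan(21/25) ≈ 40.03°
|G| = 500 · 27.019 / 15839 ≈ 0.85293
Gain = 20 log₁₀(0.85293) ≈ -1.38 dB
∠G = 51.01° − 185.79° = -134.78°

ω = 5: 14.3 dB, -71.9°; ω = 21: -1.4 dB, -134.8°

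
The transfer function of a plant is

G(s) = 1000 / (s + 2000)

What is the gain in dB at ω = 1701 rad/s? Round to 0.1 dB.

Substitute s = j1701:
Numerator: 1000 = 1000 + j0
Denominator: (j1701) + 2000 = 2000 + j1701
|N| = √(1000² + 0²) ≈ 1000, ∠N ≈ 0.00°
|D| = √(2000² + 1701²) ≈ 2625.5, ∠D ≈ 40.38°
|G| = 1000 / 2625.5 ≈ 0.38088
Gain = 20 log₁₀(0.38088) ≈ -8.38 dB

-8.4 dB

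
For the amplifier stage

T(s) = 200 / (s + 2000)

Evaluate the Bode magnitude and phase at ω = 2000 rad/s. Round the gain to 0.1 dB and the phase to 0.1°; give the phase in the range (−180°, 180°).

-23.0 dB, -45.0°

Substitute s = j2000:
Numerator: 200 = 200 + j0
Denominator: (j2000) + 2000 = 2000 + j2000
|N| = √(200² + 0²) ≈ 200, ∠N ≈ 0.00°
|D| = √(2000² + 2000²) ≈ 2828.4, ∠D ≈ 45.00°
|T| = 200 / 2828.4 ≈ 0.070711
Gain = 20 log₁₀(0.070711) ≈ -23.01 dB
∠T = 0.00° − 45.00° = -45.00°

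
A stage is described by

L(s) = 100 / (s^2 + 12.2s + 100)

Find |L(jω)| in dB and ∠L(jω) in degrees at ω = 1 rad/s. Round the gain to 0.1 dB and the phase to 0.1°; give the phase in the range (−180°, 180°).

0.0 dB, -7.0°

At s = jω = j1:
quadratic: (j1)² + 12.2·j1 + 100 = 99 + j12.2 → |·| ≈ 99.749, ∠ ≈ 7.03°
|L| = 100 / 99.749 ≈ 1.0025
Gain = 20 log₁₀(1.0025) ≈ 0.02 dB
∠L = 0.00° − 7.03° = -7.03°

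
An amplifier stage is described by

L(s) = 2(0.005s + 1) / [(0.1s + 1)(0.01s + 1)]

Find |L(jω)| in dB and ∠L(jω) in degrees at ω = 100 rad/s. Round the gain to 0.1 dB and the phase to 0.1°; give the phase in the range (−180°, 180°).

-16.1 dB, -102.7°

At ω = 100 rad/s:
zero (1 + j100·0.005) = 1 + j0.5 → |·| ≈ 1.118, ∠ ≈ 26.57°
pole (1 + j100·0.1) = 1 + j10 → |·| ≈ 10.05, ∠ ≈ 84.29°
pole (1 + j100·0.01) = 1 + j1 → |·| ≈ 1.4142, ∠ ≈ 45.00°
|L| = 2 · 1.118 / (10.05 · 1.4142) ≈ 0.15732
Gain = 20 log₁₀(0.15732) ≈ -16.06 dB
∠L = (26.57°) − (84.29° + 45.00°) = -102.72°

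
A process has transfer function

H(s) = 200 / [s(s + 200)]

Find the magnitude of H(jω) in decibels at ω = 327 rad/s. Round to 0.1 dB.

-55.9 dB

At s = jω = j327:
pole (s+200): 200 + j327 → |·| = √(200²+327²) = √146929 ≈ 383.31, ∠ = arctan(327/200) ≈ 58.55°
pole at origin: |s| = 327, ∠ = 90.00° (in denominator)
|H| = 200 / 1.2534e+05 ≈ 0.0015957
Gain = 20 log₁₀(0.0015957) ≈ -55.94 dB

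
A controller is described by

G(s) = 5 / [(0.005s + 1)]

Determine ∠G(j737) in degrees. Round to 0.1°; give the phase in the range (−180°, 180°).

-74.8°

At ω = 737 rad/s:
pole (1 + j737·0.005) = 1 + j3.685 → |·| ≈ 3.8183, ∠ ≈ 74.82°
∠G = (0°) − (74.82°) = -74.82°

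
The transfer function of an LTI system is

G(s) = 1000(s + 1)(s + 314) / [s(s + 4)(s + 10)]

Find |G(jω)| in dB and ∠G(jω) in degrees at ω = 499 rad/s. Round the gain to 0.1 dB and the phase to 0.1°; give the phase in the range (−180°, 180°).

7.5 dB, -120.7°

At s = jω = j499:
zero (s+1): 1 + j499 → |·| = √(1²+499²) = √249002 ≈ 499, ∠ = arctan(499/1) ≈ 89.89°
zero (s+314): 314 + j499 → |·| = √(314²+499²) = √347597 ≈ 589.57, ∠ = arctan(499/314) ≈ 57.82°
pole (s+4): 4 + j499 → |·| = √(4²+499²) = √249017 ≈ 499.02, ∠ = arctan(499/4) ≈ 89.54°
pole (s+10): 10 + j499 → |·| = √(10²+499²) = √249101 ≈ 499.1, ∠ = arctan(499/10) ≈ 88.85°
pole at origin: |s| = 499, ∠ = 90.00° (in denominator)
|G| = 1000 · 2.942e+05 / 1.2428e+08 ≈ 2.3672
Gain = 20 log₁₀(2.3672) ≈ 7.48 dB
∠G = 147.71° − 268.39° = -120.68°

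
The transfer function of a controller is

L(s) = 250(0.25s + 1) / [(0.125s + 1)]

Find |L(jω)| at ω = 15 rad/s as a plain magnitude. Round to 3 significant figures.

457

At ω = 15 rad/s:
zero (1 + j15·0.25) = 1 + j3.75 → |·| ≈ 3.881, ∠ ≈ 75.07°
pole (1 + j15·0.125) = 1 + j1.875 → |·| ≈ 2.125, ∠ ≈ 61.93°
|L| = 250 · 3.881 / (2.125) ≈ 456.59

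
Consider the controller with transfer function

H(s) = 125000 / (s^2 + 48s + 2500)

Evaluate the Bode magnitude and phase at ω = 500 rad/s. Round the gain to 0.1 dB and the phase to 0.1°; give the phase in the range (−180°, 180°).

-6.0 dB, -174.5°

At s = jω = j500:
quadratic: (j500)² + 48·j500 + 2500 = -247500 + j24000 → |·| ≈ 2.4866e+05, ∠ ≈ 174.46°
|H| = 125000 / 2.4866e+05 ≈ 0.50269
Gain = 20 log₁₀(0.50269) ≈ -5.97 dB
∠H = 0.00° − 174.46° = -174.46°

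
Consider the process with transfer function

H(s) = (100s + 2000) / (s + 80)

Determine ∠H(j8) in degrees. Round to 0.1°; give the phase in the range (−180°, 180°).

16.1°

Substitute s = j8:
Numerator: 100(j8) + 2000 = 2000 + j800
Denominator: (j8) + 80 = 80 + j8
|N| = √(2000² + 800²) ≈ 2154.1, ∠N ≈ 21.80°
|D| = √(80² + 8²) ≈ 80.399, ∠D ≈ 5.71°
∠H = 21.80° − 5.71° = 16.09°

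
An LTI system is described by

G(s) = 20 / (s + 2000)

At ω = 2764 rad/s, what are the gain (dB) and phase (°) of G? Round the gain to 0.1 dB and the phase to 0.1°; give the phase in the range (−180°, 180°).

-44.6 dB, -54.1°

Substitute s = j2764:
Numerator: 20 = 20 + j0
Denominator: (j2764) + 2000 = 2000 + j2764
|N| = √(20² + 0²) ≈ 20, ∠N ≈ 0.00°
|D| = √(2000² + 2764²) ≈ 3411.7, ∠D ≈ 54.11°
|G| = 20 / 3411.7 ≈ 0.0058622
Gain = 20 log₁₀(0.0058622) ≈ -44.64 dB
∠G = 0.00° − 54.11° = -54.11°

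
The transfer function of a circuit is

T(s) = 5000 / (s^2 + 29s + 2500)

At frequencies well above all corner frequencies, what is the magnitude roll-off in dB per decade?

Each pole contributes −20 dB/decade at high frequency; each zero contributes +20 dB/decade.
Net: 0 zero(s) − 2 pole(s) → -40 dB/decade.

-40 dB/decade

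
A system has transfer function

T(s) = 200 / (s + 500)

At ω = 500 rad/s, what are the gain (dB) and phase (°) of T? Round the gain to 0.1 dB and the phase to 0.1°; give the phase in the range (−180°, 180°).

-11.0 dB, -45.0°

At s = jω = j500:
pole (s+500): 500 + j500 → |·| = √(500²+500²) = √500000 ≈ 707.11, ∠ = arctan(500/500) ≈ 45.00°
|T| = 200 / 707.11 ≈ 0.28284
Gain = 20 log₁₀(0.28284) ≈ -10.97 dB
∠T = 0.00° − 45.00° = -45.00°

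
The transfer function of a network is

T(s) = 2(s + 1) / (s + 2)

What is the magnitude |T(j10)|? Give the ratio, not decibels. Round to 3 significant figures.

1.97

At s = jω = j10:
zero (s+1): 1 + j10 → |·| = √(1²+10²) = √101 ≈ 10.05, ∠ = arctan(10/1) ≈ 84.29°
pole (s+2): 2 + j10 → |·| = √(2²+10²) = √104 ≈ 10.198, ∠ = arctan(10/2) ≈ 78.69°
|T| = 2 · 10.05 / 10.198 ≈ 1.971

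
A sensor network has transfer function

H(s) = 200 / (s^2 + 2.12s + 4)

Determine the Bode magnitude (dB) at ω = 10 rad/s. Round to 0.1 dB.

6.2 dB

At s = jω = j10:
quadratic: (j10)² + 2.12·j10 + 4 = -96 + j21.2 → |·| ≈ 98.313, ∠ ≈ 167.55°
|H| = 200 / 98.313 ≈ 2.0343
Gain = 20 log₁₀(2.0343) ≈ 6.17 dB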